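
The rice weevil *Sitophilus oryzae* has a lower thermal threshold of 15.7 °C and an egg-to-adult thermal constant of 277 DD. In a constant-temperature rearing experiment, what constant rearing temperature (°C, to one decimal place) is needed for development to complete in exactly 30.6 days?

Required daily accumulation = 277 / 30.6 = 9.052 DD/day.
T = T_base + 9.052 = 15.7 + 9.052 = 24.752 ≈ 24.8 °C.

24.8 °C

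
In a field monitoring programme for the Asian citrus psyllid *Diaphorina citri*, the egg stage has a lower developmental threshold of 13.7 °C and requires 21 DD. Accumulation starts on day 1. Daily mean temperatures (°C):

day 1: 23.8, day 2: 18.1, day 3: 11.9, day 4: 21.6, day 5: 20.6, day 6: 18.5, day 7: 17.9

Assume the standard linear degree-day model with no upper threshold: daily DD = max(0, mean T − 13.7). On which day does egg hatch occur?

day 4

Daily DD above 13.7 °C: 10.1, 4.4, 0.0, 7.9, 6.9, 4.8, 4.2.
Cumulative: 10.1, 14.5, 14.5, 22.4, 29.3, 34.1, 38.3.
The total first reaches 21 DD on day 4.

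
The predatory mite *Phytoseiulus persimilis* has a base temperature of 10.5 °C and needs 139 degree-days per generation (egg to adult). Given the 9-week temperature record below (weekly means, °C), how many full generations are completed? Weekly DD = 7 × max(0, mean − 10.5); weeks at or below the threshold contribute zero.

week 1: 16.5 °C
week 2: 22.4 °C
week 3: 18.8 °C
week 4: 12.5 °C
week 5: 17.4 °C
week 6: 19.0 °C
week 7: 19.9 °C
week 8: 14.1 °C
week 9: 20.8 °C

Weekly DD (7 × max(0, T̄ − 10.5)): 42.0, 83.3, 58.1, 14.0, 48.3, 59.5, 65.8, 25.2, 72.1.
Season total = 468.3 DD.
Complete generations = ⌊468.3 / 139⌋ = 3.

3 generations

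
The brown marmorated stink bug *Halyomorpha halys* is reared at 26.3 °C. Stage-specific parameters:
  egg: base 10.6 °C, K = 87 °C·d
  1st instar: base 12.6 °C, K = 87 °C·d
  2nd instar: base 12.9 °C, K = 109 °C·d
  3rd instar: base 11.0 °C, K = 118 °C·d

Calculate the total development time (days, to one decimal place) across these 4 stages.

egg: 87 / (26.3 − 10.6) = 87 / 15.7 = 5.541 d.
1st instar: 87 / (26.3 − 12.6) = 87 / 13.7 = 6.350 d.
2nd instar: 109 / (26.3 − 12.9) = 109 / 13.4 = 8.134 d.
3rd instar: 118 / (26.3 − 11.0) = 118 / 15.3 = 7.712 d.
Sum = 27.739 ≈ 27.7 days.

27.7 days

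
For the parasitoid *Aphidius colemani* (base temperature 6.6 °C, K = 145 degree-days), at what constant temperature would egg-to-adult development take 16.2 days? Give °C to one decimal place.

Required daily accumulation = 145 / 16.2 = 8.951 DD/day.
T = T_base + 8.951 = 6.6 + 8.951 = 15.551 ≈ 15.6 °C.

15.6 °C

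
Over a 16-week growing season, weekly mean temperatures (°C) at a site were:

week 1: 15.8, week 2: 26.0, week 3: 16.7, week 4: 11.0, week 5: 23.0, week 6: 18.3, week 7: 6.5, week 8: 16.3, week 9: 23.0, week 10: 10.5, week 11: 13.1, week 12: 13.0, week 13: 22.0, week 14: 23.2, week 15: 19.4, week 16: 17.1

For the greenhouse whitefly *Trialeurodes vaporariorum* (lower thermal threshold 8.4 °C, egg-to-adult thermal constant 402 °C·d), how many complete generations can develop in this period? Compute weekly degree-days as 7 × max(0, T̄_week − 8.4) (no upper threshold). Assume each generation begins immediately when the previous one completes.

2 generations

Weekly DD (7 × max(0, T̄ − 8.4)): 51.8, 123.2, 58.1, 18.2, 102.2, 69.3, 0.0, 55.3, 102.2, 14.7, 32.9, 32.2, 95.2, 103.6, 77.0, 60.9.
Season total = 996.8 DD.
Complete generations = ⌊996.8 / 402⌋ = 2.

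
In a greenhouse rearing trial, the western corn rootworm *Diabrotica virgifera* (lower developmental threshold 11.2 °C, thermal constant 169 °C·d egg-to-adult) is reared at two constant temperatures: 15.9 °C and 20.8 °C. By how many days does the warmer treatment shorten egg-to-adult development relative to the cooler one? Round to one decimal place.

At 15.9 °C: 169 / (15.9 − 11.2) = 169 / 4.7 = 35.957 d.
At 20.8 °C: 169 / (20.8 − 11.2) = 169 / 9.6 = 17.604 d.
Difference = |35.957 − 17.604| = 18.353 ≈ 18.4 days.

18.4 days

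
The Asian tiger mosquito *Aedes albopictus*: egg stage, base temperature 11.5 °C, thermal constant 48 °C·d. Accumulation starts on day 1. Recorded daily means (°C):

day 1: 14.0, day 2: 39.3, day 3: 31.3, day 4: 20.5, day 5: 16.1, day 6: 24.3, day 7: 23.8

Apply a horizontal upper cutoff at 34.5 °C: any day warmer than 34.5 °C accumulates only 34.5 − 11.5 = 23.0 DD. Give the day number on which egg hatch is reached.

day 4

Daily DD above 11.5 °C (capped at 23.0): 2.5, 23.0, 19.8, 9.0, 4.6, 12.8, 12.3.
Cumulative: 2.5, 25.5, 45.3, 54.3, 58.9, 71.7, 84.0.
The total first reaches 48 DD on day 4.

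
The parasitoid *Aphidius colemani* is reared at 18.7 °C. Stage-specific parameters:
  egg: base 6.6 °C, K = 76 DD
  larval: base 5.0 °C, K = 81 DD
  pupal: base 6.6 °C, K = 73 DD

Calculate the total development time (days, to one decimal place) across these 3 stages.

egg: 76 / (18.7 − 6.6) = 76 / 12.1 = 6.281 d.
larval: 81 / (18.7 − 5.0) = 81 / 13.7 = 5.912 d.
pupal: 73 / (18.7 − 6.6) = 73 / 12.1 = 6.033 d.
Sum = 18.226 ≈ 18.2 days.

18.2 days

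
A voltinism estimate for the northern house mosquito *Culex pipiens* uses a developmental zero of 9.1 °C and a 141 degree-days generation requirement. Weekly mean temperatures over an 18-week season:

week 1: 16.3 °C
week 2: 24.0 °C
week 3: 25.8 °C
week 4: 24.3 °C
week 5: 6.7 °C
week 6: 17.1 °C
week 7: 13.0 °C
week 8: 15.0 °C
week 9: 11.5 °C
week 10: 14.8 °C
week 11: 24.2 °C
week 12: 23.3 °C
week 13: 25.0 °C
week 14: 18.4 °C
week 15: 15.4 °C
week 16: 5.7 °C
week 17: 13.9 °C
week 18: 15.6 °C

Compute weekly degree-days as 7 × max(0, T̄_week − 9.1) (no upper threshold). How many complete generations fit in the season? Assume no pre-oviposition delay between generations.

7 generations

Weekly DD (7 × max(0, T̄ − 9.1)): 50.4, 104.3, 116.9, 106.4, 0.0, 56.0, 27.3, 41.3, 16.8, 39.9, 105.7, 99.4, 111.3, 65.1, 44.1, 0.0, 33.6, 45.5.
Season total = 1064.0 DD.
Complete generations = ⌊1064.0 / 141⌋ = 7.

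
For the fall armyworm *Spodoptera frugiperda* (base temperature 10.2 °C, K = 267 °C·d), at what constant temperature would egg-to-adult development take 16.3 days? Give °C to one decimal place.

Required daily accumulation = 267 / 16.3 = 16.380 DD/day.
T = T_base + 16.380 = 10.2 + 16.380 = 26.580 ≈ 26.6 °C.

26.6 °C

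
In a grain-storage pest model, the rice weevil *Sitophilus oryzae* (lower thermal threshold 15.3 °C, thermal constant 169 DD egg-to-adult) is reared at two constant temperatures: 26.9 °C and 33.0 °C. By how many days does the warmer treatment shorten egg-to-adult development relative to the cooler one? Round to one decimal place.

5.0 days

At 26.9 °C: 169 / (26.9 − 15.3) = 169 / 11.6 = 14.569 d.
At 33.0 °C: 169 / (33.0 − 15.3) = 169 / 17.7 = 9.548 d.
Difference = |14.569 − 9.548| = 5.021 ≈ 5.0 days.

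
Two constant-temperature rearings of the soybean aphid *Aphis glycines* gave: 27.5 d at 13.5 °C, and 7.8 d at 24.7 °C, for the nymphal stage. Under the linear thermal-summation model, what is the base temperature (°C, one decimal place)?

9.1 °C

Equal thermal constants: D₁(T₁ − T_b) = D₂(T₂ − T_b).
27.5·(13.5 − T_b) = 7.8·(24.7 − T_b)
T_b = (27.5·13.5 − 7.8·24.7) / (27.5 − 7.8) = 178.59 / 19.7 = 9.065 °C ≈ 9.1 °C.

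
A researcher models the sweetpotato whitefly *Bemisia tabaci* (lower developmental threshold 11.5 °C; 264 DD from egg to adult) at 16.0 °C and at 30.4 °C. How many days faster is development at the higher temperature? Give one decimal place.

At 16.0 °C: 264 / (16.0 − 11.5) = 264 / 4.5 = 58.667 d.
At 30.4 °C: 264 / (30.4 − 11.5) = 264 / 18.9 = 13.968 d.
Difference = |58.667 − 13.968| = 44.698 ≈ 44.7 days.

44.7 days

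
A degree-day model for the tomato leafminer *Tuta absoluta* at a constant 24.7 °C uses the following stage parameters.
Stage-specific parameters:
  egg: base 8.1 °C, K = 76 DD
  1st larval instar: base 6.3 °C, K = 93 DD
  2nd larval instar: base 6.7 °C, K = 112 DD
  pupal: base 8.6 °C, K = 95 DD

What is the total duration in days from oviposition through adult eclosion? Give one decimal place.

egg: 76 / (24.7 − 8.1) = 76 / 16.6 = 4.578 d.
1st larval instar: 93 / (24.7 − 6.3) = 93 / 18.4 = 5.054 d.
2nd larval instar: 112 / (24.7 − 6.7) = 112 / 18.0 = 6.222 d.
pupal: 95 / (24.7 − 8.6) = 95 / 16.1 = 5.901 d.
Sum = 21.756 ≈ 21.8 days.

21.8 days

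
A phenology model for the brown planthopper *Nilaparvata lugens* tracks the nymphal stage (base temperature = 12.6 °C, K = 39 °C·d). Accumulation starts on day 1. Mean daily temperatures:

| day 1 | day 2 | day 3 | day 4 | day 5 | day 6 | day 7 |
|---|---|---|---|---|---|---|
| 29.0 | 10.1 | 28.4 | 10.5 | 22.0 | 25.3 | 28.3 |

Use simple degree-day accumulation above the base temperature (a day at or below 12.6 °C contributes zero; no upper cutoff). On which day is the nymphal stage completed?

Daily DD above 12.6 °C: 16.4, 0.0, 15.8, 0.0, 9.4, 12.7, 15.7.
Cumulative: 16.4, 16.4, 32.2, 32.2, 41.6, 54.3, 70.0.
The total first reaches 39 DD on day 5.

day 5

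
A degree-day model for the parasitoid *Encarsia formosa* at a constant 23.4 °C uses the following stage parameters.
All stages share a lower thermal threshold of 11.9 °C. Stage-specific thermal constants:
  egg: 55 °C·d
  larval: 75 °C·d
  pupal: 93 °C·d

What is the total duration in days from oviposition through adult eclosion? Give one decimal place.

Daily accumulation at 23.4 °C = 23.4 − 11.9 = 11.5 DD/day.
Total K = 55 + 75 + 93 = 223 DD.
Total duration = 223 / 11.5 = 19.391 ≈ 19.4 days.

19.4 days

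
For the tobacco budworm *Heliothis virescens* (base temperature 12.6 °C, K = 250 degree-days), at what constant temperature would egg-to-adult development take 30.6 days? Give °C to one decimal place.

Required daily accumulation = 250 / 30.6 = 8.170 DD/day.
T = T_base + 8.170 = 12.6 + 8.170 = 20.770 ≈ 20.8 °C.

20.8 °C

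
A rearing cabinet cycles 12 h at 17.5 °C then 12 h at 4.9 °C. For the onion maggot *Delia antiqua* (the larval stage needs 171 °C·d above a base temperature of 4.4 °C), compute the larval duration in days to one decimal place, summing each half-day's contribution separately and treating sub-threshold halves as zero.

25.1 days

Day half: max(0, 17.5 − 4.4) × 0.5 = 13.1 × 0.5 = 6.55 DD.
Night half: max(0, 4.9 − 4.4) × 0.5 = 0.5 × 0.5 = 0.25 DD.
Per 24 h: 6.80 DD/day.
Duration = 171 / 6.80 = 25.147 ≈ 25.1 days.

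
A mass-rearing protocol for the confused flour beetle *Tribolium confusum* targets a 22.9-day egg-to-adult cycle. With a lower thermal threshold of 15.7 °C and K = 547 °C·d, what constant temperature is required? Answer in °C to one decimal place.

Required daily accumulation = 547 / 22.9 = 23.886 DD/day.
T = T_base + 23.886 = 15.7 + 23.886 = 39.586 ≈ 39.6 °C.

39.6 °C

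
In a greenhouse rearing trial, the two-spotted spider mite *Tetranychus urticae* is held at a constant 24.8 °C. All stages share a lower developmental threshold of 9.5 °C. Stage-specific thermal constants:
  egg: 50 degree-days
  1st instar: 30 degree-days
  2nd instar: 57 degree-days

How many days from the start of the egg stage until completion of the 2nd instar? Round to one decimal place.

Daily accumulation at 24.8 °C = 24.8 − 9.5 = 15.3 DD/day.
Total K = 50 + 30 + 57 = 137 DD.
Total duration = 137 / 15.3 = 8.954 ≈ 9.0 days.

9.0 days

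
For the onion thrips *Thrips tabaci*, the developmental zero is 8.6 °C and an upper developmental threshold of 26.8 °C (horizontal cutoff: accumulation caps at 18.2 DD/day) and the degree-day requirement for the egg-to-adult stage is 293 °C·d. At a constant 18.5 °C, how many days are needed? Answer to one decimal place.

29.6 days

Daily accumulation = 18.5 − 8.6 = 9.9 DD/day.
Duration = 293 / 9.9 = 29.596 ≈ 29.6 days.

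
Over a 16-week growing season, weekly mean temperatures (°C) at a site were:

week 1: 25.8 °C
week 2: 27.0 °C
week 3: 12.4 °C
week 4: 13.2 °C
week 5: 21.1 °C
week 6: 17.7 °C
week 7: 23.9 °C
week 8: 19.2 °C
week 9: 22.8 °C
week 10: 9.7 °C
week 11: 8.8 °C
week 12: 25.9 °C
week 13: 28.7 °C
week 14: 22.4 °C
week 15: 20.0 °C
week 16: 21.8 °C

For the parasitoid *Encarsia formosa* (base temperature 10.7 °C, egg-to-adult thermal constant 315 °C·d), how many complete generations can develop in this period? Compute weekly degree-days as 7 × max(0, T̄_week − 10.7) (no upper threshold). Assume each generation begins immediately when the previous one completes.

3 generations

Weekly DD (7 × max(0, T̄ − 10.7)): 105.7, 114.1, 11.9, 17.5, 72.8, 49.0, 92.4, 59.5, 84.7, 0.0, 0.0, 106.4, 126.0, 81.9, 65.1, 77.7.
Season total = 1064.7 DD.
Complete generations = ⌊1064.7 / 315⌋ = 3.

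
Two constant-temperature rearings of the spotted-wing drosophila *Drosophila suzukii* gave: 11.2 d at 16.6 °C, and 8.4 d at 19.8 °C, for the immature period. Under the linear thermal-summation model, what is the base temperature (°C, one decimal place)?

7.0 °C

Under the model K = D·(T − T_b), so D₁·(T₁ − T_b) = D₂·(T₂ − T_b).
11.2·(16.6 − T_b) = 8.4·(19.8 − T_b)
T_b = (11.2·16.6 − 8.4·19.8) / (11.2 − 8.4) = 19.60 / 2.8 = 7.000 °C ≈ 7.0 °C.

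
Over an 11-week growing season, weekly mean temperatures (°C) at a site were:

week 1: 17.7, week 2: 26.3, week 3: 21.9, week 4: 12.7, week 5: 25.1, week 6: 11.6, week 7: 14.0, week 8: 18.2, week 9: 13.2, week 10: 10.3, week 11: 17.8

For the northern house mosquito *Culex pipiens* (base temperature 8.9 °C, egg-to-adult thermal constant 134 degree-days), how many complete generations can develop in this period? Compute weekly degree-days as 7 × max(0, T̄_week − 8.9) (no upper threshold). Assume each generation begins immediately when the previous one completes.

Weekly DD (7 × max(0, T̄ − 8.9)): 61.6, 121.8, 91.0, 26.6, 113.4, 18.9, 35.7, 65.1, 30.1, 9.8, 62.3.
Season total = 636.3 DD.
Complete generations = ⌊636.3 / 134⌋ = 4.

4 generations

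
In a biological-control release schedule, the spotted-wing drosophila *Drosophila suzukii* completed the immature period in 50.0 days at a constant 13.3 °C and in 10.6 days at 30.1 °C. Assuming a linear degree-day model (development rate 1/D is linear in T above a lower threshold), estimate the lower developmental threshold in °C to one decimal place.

8.8 °C

Under the model K = D·(T − T_b), so D₁·(T₁ − T_b) = D₂·(T₂ − T_b).
50.0·(13.3 − T_b) = 10.6·(30.1 − T_b)
T_b = (50.0·13.3 − 10.6·30.1) / (50.0 − 10.6) = 345.94 / 39.4 = 8.780 °C ≈ 8.8 °C.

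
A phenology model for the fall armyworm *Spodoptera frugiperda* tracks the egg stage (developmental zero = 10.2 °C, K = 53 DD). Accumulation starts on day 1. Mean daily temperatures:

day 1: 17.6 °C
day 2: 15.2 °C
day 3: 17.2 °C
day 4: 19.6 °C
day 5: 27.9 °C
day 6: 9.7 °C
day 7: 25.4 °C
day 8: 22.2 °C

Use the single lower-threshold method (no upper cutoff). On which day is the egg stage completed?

Daily DD above 10.2 °C: 7.4, 5.0, 7.0, 9.4, 17.7, 0.0, 15.2, 12.0.
Cumulative: 7.4, 12.4, 19.4, 28.8, 46.5, 46.5, 61.7, 73.7.
The total first reaches 53 DD on day 7.

day 7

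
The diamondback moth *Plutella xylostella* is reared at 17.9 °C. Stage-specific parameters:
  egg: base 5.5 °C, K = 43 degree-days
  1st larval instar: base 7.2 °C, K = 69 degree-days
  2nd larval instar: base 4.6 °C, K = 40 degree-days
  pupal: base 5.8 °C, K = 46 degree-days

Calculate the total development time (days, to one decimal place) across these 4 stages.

16.7 days

egg: 43 / (17.9 − 5.5) = 43 / 12.4 = 3.468 d.
1st larval instar: 69 / (17.9 − 7.2) = 69 / 10.7 = 6.449 d.
2nd larval instar: 40 / (17.9 − 4.6) = 40 / 13.3 = 3.008 d.
pupal: 46 / (17.9 − 5.8) = 46 / 12.1 = 3.802 d.
Sum = 16.726 ≈ 16.7 days.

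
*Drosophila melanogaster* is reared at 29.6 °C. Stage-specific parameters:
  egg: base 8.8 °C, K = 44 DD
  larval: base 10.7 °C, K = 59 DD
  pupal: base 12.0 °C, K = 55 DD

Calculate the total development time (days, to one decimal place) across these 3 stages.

8.4 days

egg: 44 / (29.6 − 8.8) = 44 / 20.8 = 2.115 d.
larval: 59 / (29.6 − 10.7) = 59 / 18.9 = 3.122 d.
pupal: 55 / (29.6 − 12.0) = 55 / 17.6 = 3.125 d.
Sum = 8.362 ≈ 8.4 days.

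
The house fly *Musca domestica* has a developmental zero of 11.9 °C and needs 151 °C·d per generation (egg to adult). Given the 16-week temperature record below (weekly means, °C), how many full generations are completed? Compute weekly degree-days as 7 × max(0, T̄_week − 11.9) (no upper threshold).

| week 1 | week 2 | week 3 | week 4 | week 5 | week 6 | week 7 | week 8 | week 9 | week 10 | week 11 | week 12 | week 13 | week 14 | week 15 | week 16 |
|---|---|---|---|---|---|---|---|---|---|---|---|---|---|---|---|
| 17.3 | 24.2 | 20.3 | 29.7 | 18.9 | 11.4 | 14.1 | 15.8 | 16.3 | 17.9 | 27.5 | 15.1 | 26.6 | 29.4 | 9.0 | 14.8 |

Weekly DD (7 × max(0, T̄ − 11.9)): 37.8, 86.1, 58.8, 124.6, 49.0, 0.0, 15.4, 27.3, 30.8, 42.0, 109.2, 22.4, 102.9, 122.5, 0.0, 20.3.
Season total = 849.1 DD.
Complete generations = ⌊849.1 / 151⌋ = 5.

5 generations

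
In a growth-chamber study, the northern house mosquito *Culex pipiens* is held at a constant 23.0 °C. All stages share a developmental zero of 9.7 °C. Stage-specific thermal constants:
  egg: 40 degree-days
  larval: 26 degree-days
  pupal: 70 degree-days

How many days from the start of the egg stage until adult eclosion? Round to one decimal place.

10.2 days

Daily accumulation at 23.0 °C = 23.0 − 9.7 = 13.3 DD/day.
Total K = 40 + 26 + 70 = 136 DD.
Total duration = 136 / 13.3 = 10.226 ≈ 10.2 days.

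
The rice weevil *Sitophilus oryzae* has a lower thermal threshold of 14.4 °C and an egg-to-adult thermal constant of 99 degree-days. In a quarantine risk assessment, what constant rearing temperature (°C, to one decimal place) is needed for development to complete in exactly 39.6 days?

16.9 °C

Required daily accumulation = 99 / 39.6 = 2.500 DD/day.
T = T_base + 2.500 = 14.4 + 2.500 = 16.900 ≈ 16.9 °C.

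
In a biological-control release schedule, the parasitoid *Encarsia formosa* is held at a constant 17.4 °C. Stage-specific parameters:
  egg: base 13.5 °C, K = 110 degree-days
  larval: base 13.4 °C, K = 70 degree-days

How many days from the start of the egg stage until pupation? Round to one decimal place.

45.7 days

egg: 110 / (17.4 − 13.5) = 110 / 3.9 = 28.205 d.
larval: 70 / (17.4 − 13.4) = 70 / 4.0 = 17.500 d.
Sum = 45.705 ≈ 45.7 days.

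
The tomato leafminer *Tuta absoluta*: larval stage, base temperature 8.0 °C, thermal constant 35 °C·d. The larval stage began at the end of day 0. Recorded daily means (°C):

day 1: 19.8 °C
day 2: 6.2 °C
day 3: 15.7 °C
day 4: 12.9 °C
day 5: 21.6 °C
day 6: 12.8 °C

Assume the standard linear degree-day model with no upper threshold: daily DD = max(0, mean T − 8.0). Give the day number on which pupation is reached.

day 5

Daily DD above 8.0 °C: 11.8, 0.0, 7.7, 4.9, 13.6, 4.8.
Cumulative: 11.8, 11.8, 19.5, 24.4, 38.0, 42.8.
The total first reaches 35 DD on day 5.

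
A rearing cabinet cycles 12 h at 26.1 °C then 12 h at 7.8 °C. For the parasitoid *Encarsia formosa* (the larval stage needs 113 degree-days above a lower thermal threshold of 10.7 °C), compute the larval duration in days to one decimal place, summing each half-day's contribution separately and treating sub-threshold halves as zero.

14.7 days

Day half: max(0, 26.1 − 10.7) × 0.5 = 15.4 × 0.5 = 7.70 DD.
Night half: max(0, 7.8 − 10.7) × 0.5 = 0.0 × 0.5 = 0.00 DD.
Per 24 h: 7.70 DD/day.
Duration = 113 / 7.70 = 14.675 ≈ 14.7 days.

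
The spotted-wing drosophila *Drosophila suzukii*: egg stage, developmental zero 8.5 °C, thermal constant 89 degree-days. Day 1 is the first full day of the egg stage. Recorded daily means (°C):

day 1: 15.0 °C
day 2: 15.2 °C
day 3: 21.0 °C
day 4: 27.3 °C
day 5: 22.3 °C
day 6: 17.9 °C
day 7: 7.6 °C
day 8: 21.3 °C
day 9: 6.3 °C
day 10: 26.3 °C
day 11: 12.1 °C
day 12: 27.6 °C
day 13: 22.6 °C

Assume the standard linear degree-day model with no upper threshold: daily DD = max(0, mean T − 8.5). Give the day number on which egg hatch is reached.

Daily DD above 8.5 °C: 6.5, 6.7, 12.5, 18.8, 13.8, 9.4, 0.0, 12.8, 0.0, 17.8, 3.6, 19.1, 14.1.
Cumulative: 6.5, 13.2, 25.7, 44.5, 58.3, 67.7, 67.7, 80.5, 80.5, 98.3, 101.9, 121.0, 135.1.
The total first reaches 89 DD on day 10.

day 10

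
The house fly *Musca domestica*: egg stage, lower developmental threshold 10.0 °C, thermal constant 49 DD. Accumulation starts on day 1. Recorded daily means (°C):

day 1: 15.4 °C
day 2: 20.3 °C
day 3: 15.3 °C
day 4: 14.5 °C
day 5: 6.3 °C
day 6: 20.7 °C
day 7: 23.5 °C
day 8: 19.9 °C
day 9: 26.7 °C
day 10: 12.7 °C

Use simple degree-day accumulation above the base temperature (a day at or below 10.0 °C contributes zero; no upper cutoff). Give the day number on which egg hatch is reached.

Daily DD above 10.0 °C: 5.4, 10.3, 5.3, 4.5, 0.0, 10.7, 13.5, 9.9, 16.7, 2.7.
Cumulative: 5.4, 15.7, 21.0, 25.5, 25.5, 36.2, 49.7, 59.6, 76.3, 79.0.
The total first reaches 49 DD on day 7.

day 7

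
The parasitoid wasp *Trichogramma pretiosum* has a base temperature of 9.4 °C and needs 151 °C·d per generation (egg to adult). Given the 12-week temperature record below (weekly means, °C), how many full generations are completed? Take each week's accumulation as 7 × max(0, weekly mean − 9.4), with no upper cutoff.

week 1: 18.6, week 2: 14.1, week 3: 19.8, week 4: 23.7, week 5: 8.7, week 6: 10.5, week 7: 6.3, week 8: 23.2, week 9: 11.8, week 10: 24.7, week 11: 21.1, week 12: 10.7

Weekly DD (7 × max(0, T̄ − 9.4)): 64.4, 32.9, 72.8, 100.1, 0.0, 7.7, 0.0, 96.6, 16.8, 107.1, 81.9, 9.1.
Season total = 589.4 DD.
Complete generations = ⌊589.4 / 151⌋ = 3.

3 generations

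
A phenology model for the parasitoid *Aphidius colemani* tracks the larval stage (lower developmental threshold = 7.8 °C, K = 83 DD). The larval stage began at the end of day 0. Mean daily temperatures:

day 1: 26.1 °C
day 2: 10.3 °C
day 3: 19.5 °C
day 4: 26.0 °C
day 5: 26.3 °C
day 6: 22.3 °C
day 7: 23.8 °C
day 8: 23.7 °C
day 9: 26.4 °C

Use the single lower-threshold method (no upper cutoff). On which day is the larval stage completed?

day 6

Daily DD above 7.8 °C: 18.3, 2.5, 11.7, 18.2, 18.5, 14.5, 16.0, 15.9, 18.6.
Cumulative: 18.3, 20.8, 32.5, 50.7, 69.2, 83.7, 99.7, 115.6, 134.2.
The total first reaches 83 DD on day 6.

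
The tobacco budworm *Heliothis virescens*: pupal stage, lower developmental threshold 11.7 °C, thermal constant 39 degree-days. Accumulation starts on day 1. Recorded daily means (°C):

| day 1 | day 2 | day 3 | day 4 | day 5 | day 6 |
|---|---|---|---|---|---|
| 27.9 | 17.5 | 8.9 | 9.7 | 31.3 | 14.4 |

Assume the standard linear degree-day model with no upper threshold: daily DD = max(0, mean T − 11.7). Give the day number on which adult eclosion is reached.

day 5

Daily DD above 11.7 °C: 16.2, 5.8, 0.0, 0.0, 19.6, 2.7.
Cumulative: 16.2, 22.0, 22.0, 22.0, 41.6, 44.3.
The total first reaches 39 DD on day 5.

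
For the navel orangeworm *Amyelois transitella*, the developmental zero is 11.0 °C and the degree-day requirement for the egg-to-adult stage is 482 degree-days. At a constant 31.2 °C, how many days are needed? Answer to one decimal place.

23.9 days

Daily accumulation = 31.2 − 11.0 = 20.2 DD/day.
Duration = 482 / 20.2 = 23.861 ≈ 23.9 days.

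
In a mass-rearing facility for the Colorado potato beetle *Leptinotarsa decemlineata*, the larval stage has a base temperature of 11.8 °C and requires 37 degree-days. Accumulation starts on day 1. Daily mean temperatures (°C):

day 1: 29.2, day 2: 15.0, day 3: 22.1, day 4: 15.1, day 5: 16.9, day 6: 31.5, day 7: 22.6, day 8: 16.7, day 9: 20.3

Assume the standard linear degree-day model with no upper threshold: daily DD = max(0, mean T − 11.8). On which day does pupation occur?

Daily DD above 11.8 °C: 17.4, 3.2, 10.3, 3.3, 5.1, 19.7, 10.8, 4.9, 8.5.
Cumulative: 17.4, 20.6, 30.9, 34.2, 39.3, 59.0, 69.8, 74.7, 83.2.
The total first reaches 37 DD on day 5.

day 5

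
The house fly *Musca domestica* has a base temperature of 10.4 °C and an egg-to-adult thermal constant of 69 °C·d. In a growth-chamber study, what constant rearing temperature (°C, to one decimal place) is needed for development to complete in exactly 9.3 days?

17.8 °C

Required daily accumulation = 69 / 9.3 = 7.419 DD/day.
T = T_base + 7.419 = 10.4 + 7.419 = 17.819 ≈ 17.8 °C.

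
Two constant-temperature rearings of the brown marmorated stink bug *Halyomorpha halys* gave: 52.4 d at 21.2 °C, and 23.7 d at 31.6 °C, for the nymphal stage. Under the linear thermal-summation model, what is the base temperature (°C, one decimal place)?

12.6 °C

Equal thermal constants: D₁(T₁ − T_b) = D₂(T₂ − T_b).
52.4·(21.2 − T_b) = 23.7·(31.6 − T_b)
T_b = (52.4·21.2 − 23.7·31.6) / (52.4 − 23.7) = 361.96 / 28.7 = 12.612 °C ≈ 12.6 °C.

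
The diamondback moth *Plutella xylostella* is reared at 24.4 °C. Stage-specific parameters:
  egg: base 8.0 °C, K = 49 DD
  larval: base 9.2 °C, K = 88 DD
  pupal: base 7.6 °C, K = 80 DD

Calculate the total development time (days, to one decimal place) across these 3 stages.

13.5 days

egg: 49 / (24.4 − 8.0) = 49 / 16.4 = 2.988 d.
larval: 88 / (24.4 − 9.2) = 88 / 15.2 = 5.789 d.
pupal: 80 / (24.4 − 7.6) = 80 / 16.8 = 4.762 d.
Sum = 13.539 ≈ 13.5 days.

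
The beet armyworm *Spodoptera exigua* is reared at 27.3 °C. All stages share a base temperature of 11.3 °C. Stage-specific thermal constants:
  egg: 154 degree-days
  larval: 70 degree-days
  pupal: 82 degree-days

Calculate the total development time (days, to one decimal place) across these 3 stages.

Daily accumulation at 27.3 °C = 27.3 − 11.3 = 16.0 DD/day.
Total K = 154 + 70 + 82 = 306 DD.
Total duration = 306 / 16.0 = 19.125 ≈ 19.1 days.

19.1 days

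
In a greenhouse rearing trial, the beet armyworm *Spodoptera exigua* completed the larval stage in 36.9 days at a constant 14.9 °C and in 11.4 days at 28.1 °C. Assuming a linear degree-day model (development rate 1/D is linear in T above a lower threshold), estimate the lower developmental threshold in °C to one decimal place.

9.0 °C

Under the model K = D·(T − T_b), so D₁·(T₁ − T_b) = D₂·(T₂ − T_b).
36.9·(14.9 − T_b) = 11.4·(28.1 − T_b)
T_b = (36.9·14.9 − 11.4·28.1) / (36.9 − 11.4) = 229.47 / 25.5 = 8.999 °C ≈ 9.0 °C.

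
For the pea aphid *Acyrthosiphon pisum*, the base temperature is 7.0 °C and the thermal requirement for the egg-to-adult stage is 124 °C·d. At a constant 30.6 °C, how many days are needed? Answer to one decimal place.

Daily accumulation = 30.6 − 7.0 = 23.6 DD/day.
Duration = 124 / 23.6 = 5.254 ≈ 5.3 days.

5.3 days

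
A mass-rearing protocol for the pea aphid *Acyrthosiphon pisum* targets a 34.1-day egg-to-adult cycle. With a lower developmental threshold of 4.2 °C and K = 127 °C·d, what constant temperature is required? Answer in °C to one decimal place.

Required daily accumulation = 127 / 34.1 = 3.724 DD/day.
T = T_base + 3.724 = 4.2 + 3.724 = 7.924 ≈ 7.9 °C.

7.9 °C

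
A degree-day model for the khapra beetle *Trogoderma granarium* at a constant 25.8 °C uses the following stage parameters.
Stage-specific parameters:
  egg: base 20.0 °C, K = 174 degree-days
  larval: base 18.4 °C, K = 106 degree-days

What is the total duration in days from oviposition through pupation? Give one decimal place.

egg: 174 / (25.8 − 20.0) = 174 / 5.8 = 30.000 d.
larval: 106 / (25.8 − 18.4) = 106 / 7.4 = 14.324 d.
Sum = 44.324 ≈ 44.3 days.

44.3 days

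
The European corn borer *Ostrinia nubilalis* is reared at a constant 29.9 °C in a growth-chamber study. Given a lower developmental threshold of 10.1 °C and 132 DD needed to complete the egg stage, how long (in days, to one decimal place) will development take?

Daily accumulation = 29.9 − 10.1 = 19.8 DD/day.
Duration = 132 / 19.8 = 6.667 ≈ 6.7 days.

6.7 days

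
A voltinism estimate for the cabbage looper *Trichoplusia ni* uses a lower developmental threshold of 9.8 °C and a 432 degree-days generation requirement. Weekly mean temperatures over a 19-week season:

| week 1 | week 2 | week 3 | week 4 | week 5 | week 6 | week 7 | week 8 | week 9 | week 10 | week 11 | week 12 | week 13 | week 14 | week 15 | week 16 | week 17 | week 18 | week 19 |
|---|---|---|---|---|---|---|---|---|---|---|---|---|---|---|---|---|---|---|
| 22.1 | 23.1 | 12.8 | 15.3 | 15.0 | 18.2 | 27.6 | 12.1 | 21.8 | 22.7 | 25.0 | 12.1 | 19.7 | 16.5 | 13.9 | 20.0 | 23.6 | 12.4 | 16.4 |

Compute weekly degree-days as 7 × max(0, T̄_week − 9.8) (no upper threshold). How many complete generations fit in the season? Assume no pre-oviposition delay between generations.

Weekly DD (7 × max(0, T̄ − 9.8)): 86.1, 93.1, 21.0, 38.5, 36.4, 58.8, 124.6, 16.1, 84.0, 90.3, 106.4, 16.1, 69.3, 46.9, 28.7, 71.4, 96.6, 18.2, 46.2.
Season total = 1148.7 DD.
Complete generations = ⌊1148.7 / 432⌋ = 2.

2 generations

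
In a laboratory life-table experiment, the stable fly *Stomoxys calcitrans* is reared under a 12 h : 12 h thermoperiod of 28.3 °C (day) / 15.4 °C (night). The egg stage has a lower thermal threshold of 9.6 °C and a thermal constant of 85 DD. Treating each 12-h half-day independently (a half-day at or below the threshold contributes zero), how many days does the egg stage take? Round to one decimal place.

6.9 days

Day half: max(0, 28.3 − 9.6) × 0.5 = 18.7 × 0.5 = 9.35 DD.
Night half: max(0, 15.4 − 9.6) × 0.5 = 5.8 × 0.5 = 2.90 DD.
Per 24 h: 12.25 DD/day.
Duration = 85 / 12.25 = 6.939 ≈ 6.9 days.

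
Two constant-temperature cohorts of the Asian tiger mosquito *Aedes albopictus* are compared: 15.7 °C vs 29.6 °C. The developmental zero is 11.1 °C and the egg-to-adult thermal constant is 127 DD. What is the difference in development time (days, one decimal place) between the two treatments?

20.7 days

At 15.7 °C: 127 / (15.7 − 11.1) = 127 / 4.6 = 27.609 d.
At 29.6 °C: 127 / (29.6 − 11.1) = 127 / 18.5 = 6.865 d.
Difference = |27.609 − 6.865| = 20.744 ≈ 20.7 days.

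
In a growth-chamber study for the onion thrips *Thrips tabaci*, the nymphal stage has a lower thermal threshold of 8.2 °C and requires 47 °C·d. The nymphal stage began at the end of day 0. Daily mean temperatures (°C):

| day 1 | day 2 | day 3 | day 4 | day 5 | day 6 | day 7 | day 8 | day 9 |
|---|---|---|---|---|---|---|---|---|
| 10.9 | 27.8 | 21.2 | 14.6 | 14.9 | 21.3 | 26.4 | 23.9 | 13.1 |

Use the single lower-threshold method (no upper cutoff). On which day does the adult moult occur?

day 5

Daily DD above 8.2 °C: 2.7, 19.6, 13.0, 6.4, 6.7, 13.1, 18.2, 15.7, 4.9.
Cumulative: 2.7, 22.3, 35.3, 41.7, 48.4, 61.5, 79.7, 95.4, 100.3.
The total first reaches 47 DD on day 5.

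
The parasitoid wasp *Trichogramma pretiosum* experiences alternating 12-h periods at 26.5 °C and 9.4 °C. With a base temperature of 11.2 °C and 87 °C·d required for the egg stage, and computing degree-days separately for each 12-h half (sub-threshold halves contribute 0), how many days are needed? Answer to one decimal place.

Day half: max(0, 26.5 − 11.2) × 0.5 = 15.3 × 0.5 = 7.65 DD.
Night half: max(0, 9.4 − 11.2) × 0.5 = 0.0 × 0.5 = 0.00 DD.
Per 24 h: 7.65 DD/day.
Duration = 87 / 7.65 = 11.373 ≈ 11.4 days.

11.4 days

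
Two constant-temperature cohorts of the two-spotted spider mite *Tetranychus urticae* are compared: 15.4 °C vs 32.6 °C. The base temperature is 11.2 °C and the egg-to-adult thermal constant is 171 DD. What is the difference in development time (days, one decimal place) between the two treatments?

At 15.4 °C: 171 / (15.4 − 11.2) = 171 / 4.2 = 40.714 d.
At 32.6 °C: 171 / (32.6 − 11.2) = 171 / 21.4 = 7.991 d.
Difference = |40.714 − 7.991| = 32.724 ≈ 32.7 days.

32.7 days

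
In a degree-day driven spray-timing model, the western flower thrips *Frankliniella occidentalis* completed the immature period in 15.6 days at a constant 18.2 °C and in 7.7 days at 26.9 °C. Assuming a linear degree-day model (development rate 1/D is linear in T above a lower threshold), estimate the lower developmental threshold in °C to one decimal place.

9.7 °C

Under the model K = D·(T − T_b), so D₁·(T₁ − T_b) = D₂·(T₂ − T_b).
15.6·(18.2 − T_b) = 7.7·(26.9 − T_b)
T_b = (15.6·18.2 − 7.7·26.9) / (15.6 − 7.7) = 76.79 / 7.9 = 9.720 °C ≈ 9.7 °C.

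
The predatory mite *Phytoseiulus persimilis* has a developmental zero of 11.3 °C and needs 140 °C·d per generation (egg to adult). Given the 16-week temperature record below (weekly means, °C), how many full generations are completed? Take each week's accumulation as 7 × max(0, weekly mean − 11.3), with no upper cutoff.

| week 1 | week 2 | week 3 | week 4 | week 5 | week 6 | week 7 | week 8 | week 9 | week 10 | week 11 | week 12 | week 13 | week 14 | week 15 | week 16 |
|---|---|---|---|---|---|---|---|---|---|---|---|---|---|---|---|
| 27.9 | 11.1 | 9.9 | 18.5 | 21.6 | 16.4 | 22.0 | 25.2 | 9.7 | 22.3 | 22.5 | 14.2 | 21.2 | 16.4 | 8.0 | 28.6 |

6 generations

Weekly DD (7 × max(0, T̄ − 11.3)): 116.2, 0.0, 0.0, 50.4, 72.1, 35.7, 74.9, 97.3, 0.0, 77.0, 78.4, 20.3, 69.3, 35.7, 0.0, 121.1.
Season total = 848.4 DD.
Complete generations = ⌊848.4 / 140⌋ = 6.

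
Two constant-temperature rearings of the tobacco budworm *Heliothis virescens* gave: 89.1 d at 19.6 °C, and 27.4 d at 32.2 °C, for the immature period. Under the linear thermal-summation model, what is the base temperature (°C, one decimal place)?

Equal thermal constants: D₁(T₁ − T_b) = D₂(T₂ − T_b).
89.1·(19.6 − T_b) = 27.4·(32.2 − T_b)
T_b = (89.1·19.6 − 27.4·32.2) / (89.1 − 27.4) = 864.08 / 61.7 = 14.005 °C ≈ 14.0 °C.

14.0 °C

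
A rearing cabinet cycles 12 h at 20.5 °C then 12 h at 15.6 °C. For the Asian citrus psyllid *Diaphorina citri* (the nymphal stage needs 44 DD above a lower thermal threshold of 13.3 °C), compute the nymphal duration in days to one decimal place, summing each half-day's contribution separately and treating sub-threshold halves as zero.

Day half: max(0, 20.5 − 13.3) × 0.5 = 7.2 × 0.5 = 3.60 DD.
Night half: max(0, 15.6 − 13.3) × 0.5 = 2.3 × 0.5 = 1.15 DD.
Per 24 h: 4.75 DD/day.
Duration = 44 / 4.75 = 9.263 ≈ 9.3 days.

9.3 days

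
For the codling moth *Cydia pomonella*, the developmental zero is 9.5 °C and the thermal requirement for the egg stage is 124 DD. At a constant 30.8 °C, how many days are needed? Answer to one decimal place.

5.8 days

Daily accumulation = 30.8 − 9.5 = 21.3 DD/day.
Duration = 124 / 21.3 = 5.822 ≈ 5.8 days.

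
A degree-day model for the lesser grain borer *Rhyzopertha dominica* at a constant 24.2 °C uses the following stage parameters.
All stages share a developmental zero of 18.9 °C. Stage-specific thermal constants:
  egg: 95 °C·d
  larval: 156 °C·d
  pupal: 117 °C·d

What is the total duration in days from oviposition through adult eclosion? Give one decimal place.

Daily accumulation at 24.2 °C = 24.2 − 18.9 = 5.3 DD/day.
Total K = 95 + 156 + 117 = 368 DD.
Total duration = 368 / 5.3 = 69.434 ≈ 69.4 days.

69.4 days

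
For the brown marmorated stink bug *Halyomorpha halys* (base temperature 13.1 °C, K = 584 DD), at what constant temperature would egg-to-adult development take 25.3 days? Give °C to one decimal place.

36.2 °C

Required daily accumulation = 584 / 25.3 = 23.083 DD/day.
T = T_base + 23.083 = 13.1 + 23.083 = 36.183 ≈ 36.2 °C.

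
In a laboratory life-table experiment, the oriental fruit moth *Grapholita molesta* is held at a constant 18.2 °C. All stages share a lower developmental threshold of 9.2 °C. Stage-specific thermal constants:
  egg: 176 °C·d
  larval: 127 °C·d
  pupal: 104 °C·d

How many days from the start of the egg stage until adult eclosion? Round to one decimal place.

45.2 days

Daily accumulation at 18.2 °C = 18.2 − 9.2 = 9.0 DD/day.
Total K = 176 + 127 + 104 = 407 DD.
Total duration = 407 / 9.0 = 45.222 ≈ 45.2 days.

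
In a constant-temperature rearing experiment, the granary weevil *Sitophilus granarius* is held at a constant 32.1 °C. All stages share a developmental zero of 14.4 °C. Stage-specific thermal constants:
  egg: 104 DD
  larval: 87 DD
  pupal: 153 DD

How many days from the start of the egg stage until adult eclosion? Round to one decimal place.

Daily accumulation at 32.1 °C = 32.1 − 14.4 = 17.7 DD/day.
Total K = 104 + 87 + 153 = 344 DD.
Total duration = 344 / 17.7 = 19.435 ≈ 19.4 days.

19.4 days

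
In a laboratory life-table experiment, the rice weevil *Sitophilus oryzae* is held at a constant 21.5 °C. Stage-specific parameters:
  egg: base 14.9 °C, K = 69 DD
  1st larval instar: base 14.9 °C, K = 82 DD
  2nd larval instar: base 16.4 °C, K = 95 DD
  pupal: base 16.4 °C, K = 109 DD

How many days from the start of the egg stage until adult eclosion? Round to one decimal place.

egg: 69 / (21.5 − 14.9) = 69 / 6.6 = 10.455 d.
1st larval instar: 82 / (21.5 − 14.9) = 82 / 6.6 = 12.424 d.
2nd larval instar: 95 / (21.5 − 16.4) = 95 / 5.1 = 18.627 d.
pupal: 109 / (21.5 − 16.4) = 109 / 5.1 = 21.373 d.
Sum = 62.879 ≈ 62.9 days.

62.9 days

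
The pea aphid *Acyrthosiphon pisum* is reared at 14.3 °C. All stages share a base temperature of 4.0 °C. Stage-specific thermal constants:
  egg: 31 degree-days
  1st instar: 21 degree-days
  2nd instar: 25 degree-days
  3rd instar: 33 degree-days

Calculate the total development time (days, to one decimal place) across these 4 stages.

10.7 days

Daily accumulation at 14.3 °C = 14.3 − 4.0 = 10.3 DD/day.
Total K = 31 + 21 + 25 + 33 = 110 DD.
Total duration = 110 / 10.3 = 10.680 ≈ 10.7 days.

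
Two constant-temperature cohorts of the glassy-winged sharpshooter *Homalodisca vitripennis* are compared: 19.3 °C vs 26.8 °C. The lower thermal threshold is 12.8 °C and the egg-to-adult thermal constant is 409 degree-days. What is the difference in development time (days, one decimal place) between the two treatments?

At 19.3 °C: 409 / (19.3 − 12.8) = 409 / 6.5 = 62.923 d.
At 26.8 °C: 409 / (26.8 − 12.8) = 409 / 14.0 = 29.214 d.
Difference = |62.923 − 29.214| = 33.709 ≈ 33.7 days.

33.7 days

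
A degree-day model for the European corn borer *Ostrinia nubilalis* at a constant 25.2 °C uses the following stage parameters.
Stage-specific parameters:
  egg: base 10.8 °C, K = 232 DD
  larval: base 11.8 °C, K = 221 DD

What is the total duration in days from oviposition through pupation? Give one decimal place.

32.6 days

egg: 232 / (25.2 − 10.8) = 232 / 14.4 = 16.111 d.
larval: 221 / (25.2 − 11.8) = 221 / 13.4 = 16.493 d.
Sum = 32.604 ≈ 32.6 days.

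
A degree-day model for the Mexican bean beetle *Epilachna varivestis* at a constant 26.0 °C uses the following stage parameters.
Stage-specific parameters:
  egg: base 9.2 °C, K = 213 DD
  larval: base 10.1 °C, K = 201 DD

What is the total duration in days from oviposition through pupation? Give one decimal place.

egg: 213 / (26.0 − 9.2) = 213 / 16.8 = 12.679 d.
larval: 201 / (26.0 − 10.1) = 201 / 15.9 = 12.642 d.
Sum = 25.320 ≈ 25.3 days.

25.3 days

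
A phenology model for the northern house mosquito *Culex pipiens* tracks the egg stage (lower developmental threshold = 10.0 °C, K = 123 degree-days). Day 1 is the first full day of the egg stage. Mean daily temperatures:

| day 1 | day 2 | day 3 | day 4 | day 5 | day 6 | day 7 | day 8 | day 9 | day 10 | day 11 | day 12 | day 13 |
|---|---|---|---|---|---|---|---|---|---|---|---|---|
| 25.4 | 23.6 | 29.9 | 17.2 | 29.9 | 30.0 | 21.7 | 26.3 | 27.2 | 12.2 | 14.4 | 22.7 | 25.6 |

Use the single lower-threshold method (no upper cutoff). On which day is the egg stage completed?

Daily DD above 10.0 °C: 15.4, 13.6, 19.9, 7.2, 19.9, 20.0, 11.7, 16.3, 17.2, 2.2, 4.4, 12.7, 15.6.
Cumulative: 15.4, 29.0, 48.9, 56.1, 76.0, 96.0, 107.7, 124.0, 141.2, 143.4, 147.8, 160.5, 176.1.
The total first reaches 123 DD on day 8.

day 8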